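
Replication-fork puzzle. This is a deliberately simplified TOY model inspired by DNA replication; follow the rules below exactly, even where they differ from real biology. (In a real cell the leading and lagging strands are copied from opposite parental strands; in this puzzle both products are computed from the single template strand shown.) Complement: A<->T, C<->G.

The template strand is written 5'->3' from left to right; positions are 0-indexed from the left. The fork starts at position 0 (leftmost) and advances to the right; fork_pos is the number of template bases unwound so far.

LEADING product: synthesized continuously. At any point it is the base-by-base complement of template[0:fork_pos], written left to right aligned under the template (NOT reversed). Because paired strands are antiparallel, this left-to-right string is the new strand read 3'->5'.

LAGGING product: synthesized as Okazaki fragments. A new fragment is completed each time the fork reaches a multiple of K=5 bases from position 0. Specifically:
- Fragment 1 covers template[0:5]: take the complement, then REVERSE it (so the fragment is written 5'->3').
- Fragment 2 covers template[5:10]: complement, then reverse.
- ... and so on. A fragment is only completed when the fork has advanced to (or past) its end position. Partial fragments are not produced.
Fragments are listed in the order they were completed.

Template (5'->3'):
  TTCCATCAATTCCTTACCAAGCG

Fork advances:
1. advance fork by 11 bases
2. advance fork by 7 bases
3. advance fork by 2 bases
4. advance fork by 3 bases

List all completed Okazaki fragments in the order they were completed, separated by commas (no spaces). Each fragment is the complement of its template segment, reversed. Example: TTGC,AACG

Step 1: advance 11 -> fork_pos = 0 + 11 = 11. Reached multiple(s) of 5: 5, 10 -> fragments 1-2 completed (2 total).
Step 2: advance 7 -> fork_pos = 11 + 7 = 18. Reached multiple(s) of 5: 15 -> fragment 3 completed (3 total).
Step 3: advance 2 -> fork_pos = 18 + 2 = 20. Reached multiple(s) of 5: 20 -> fragment 4 completed (4 total).
Step 4: advance 3 -> fork_pos = 20 + 3 = 23. Next multiple of 5 is 25 (not reached); still 4 fragment(s).
Final fork_pos = 23, so 4 fragment(s) are complete. Build each: template segment -> complement -> reverse.
Fragment 1: template[0:5] = TTCCA -> complement AAGGT -> reversed TGGAA
Fragment 2: template[5:10] = TCAAT -> complement AGTTA -> reversed ATTGA
Fragment 3: template[10:15] = TCCTT -> complement AGGAA -> reversed AAGGA
Fragment 4: template[15:20] = ACCAA -> complement TGGTT -> reversed TTGGT

Answer: TGGAA,ATTGA,AAGGA,TTGGT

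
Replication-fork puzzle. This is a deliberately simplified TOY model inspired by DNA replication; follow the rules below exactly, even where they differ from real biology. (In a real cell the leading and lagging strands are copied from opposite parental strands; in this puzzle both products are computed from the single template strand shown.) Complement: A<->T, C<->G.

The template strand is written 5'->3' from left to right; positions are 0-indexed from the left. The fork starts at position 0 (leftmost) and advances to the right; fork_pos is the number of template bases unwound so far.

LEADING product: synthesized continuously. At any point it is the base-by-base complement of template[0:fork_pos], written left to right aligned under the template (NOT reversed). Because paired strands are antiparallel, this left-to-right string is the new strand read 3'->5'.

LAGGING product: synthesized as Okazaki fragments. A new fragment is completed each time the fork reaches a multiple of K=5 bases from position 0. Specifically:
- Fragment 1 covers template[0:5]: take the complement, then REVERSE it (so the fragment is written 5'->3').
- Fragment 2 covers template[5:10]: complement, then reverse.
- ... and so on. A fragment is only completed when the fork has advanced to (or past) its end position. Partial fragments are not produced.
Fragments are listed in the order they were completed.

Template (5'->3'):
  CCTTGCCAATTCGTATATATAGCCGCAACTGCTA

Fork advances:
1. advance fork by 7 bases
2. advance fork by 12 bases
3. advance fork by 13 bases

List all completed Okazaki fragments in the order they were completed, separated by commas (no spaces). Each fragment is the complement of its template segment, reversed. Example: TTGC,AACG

Step 1: advance 7 -> fork_pos = 0 + 7 = 7. Reached multiple(s) of 5: 5 -> fragment 1 completed (1 total).
Step 2: advance 12 -> fork_pos = 7 + 12 = 19. Reached multiple(s) of 5: 10, 15 -> fragments 2-3 completed (3 total).
Step 3: advance 13 -> fork_pos = 19 + 13 = 32. Reached multiple(s) of 5: 20, 25, 30 -> fragments 4-6 completed (6 total).
Final fork_pos = 32, so 6 fragment(s) are complete. Build each: template segment -> complement -> reverse.
Fragment 1: template[0:5] = CCTTG -> complement GGAAC -> reversed CAAGG
Fragment 2: template[5:10] = CCAAT -> complement GGTTA -> reversed ATTGG
Fragment 3: template[10:15] = TCGTA -> complement AGCAT -> reversed TACGA
Fragment 4: template[15:20] = TATAT -> complement ATATA -> reversed ATATA
Fragment 5: template[20:25] = AGCCG -> complement TCGGC -> reversed CGGCT
Fragment 6: template[25:30] = CAACT -> complement GTTGA -> reversed AGTTG

Answer: CAAGG,ATTGG,TACGA,ATATA,CGGCT,AGTTG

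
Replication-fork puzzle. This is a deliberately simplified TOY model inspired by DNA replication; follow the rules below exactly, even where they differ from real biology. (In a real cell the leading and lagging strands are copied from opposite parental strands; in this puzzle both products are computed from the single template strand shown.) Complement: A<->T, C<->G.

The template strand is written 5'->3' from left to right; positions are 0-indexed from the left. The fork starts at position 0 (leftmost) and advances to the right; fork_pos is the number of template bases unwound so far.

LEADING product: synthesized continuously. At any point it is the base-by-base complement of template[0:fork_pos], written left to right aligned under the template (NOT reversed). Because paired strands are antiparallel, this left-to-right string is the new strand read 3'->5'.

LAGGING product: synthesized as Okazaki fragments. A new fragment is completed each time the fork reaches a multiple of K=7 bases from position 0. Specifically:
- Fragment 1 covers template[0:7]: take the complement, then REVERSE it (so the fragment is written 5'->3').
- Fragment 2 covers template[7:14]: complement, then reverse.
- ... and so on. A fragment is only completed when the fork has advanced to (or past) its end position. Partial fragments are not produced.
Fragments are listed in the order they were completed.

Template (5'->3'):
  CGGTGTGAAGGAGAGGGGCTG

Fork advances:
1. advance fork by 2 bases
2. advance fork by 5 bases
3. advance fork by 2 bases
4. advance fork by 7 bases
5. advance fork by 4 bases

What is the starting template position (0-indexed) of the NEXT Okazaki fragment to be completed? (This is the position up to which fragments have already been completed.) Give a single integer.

Step 1: advance 2 -> fork_pos = 0 + 2 = 2. Next multiple of 7 is 7 (not reached); still 0 fragment(s).
Step 2: advance 5 -> fork_pos = 2 + 5 = 7. Reached multiple(s) of 7: 7 -> fragment 1 completed (1 total).
Step 3: advance 2 -> fork_pos = 7 + 2 = 9. Next multiple of 7 is 14 (not reached); still 1 fragment(s).
Step 4: advance 7 -> fork_pos = 9 + 7 = 16. Reached multiple(s) of 7: 14 -> fragment 2 completed (2 total).
Step 5: advance 4 -> fork_pos = 16 + 4 = 20. Next multiple of 7 is 21 (not reached); still 2 fragment(s).
2 fragment(s) completed, covering template[0:14] (2 x 7 = 14). The next fragment, fragment 3, covers template[14:21], so it starts at position 14.

Answer: 14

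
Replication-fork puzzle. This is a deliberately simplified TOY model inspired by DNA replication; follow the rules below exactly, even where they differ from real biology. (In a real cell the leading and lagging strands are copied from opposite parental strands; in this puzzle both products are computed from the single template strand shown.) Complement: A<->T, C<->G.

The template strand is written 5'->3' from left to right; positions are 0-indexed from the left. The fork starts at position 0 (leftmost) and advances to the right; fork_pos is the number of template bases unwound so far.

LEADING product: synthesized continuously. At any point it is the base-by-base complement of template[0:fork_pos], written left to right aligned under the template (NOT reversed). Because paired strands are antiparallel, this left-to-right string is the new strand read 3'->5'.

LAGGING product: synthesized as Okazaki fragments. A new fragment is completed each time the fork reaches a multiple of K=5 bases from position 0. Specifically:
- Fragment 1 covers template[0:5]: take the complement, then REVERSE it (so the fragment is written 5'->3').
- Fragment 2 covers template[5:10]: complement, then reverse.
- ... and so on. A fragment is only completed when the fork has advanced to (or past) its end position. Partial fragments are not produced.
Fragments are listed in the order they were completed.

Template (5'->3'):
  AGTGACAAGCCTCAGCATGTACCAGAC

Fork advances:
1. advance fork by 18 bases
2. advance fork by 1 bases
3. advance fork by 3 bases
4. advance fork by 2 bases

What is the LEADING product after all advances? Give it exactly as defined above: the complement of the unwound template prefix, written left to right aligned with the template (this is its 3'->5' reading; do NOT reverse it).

Answer: TCACTGTTCGGAGTCGTACATGGT

Derivation:
Step 1: advance 18 -> fork_pos = 0 + 18 = 18.
Step 2: advance 1 -> fork_pos = 18 + 1 = 19.
Step 3: advance 3 -> fork_pos = 19 + 3 = 22.
Step 4: advance 2 -> fork_pos = 22 + 2 = 24.
Unwound prefix: template[0:24] = AGTGACAAGCCTCAGCATGTACCA
Complement it base by base (A<->T, C<->G), keeping left-to-right order:
  [0:5] AGTGA -> TCACT
  [5:10] CAAGC -> GTTCG
  [10:15] CTCAG -> GAGTC
  [15:20] CATGT -> GTACA
  [20:24] ACCA -> TGGT
Concatenate: TCACTGTTCGGAGTCGTACATGGT (length 24; written aligned with the template, i.e. 3'->5').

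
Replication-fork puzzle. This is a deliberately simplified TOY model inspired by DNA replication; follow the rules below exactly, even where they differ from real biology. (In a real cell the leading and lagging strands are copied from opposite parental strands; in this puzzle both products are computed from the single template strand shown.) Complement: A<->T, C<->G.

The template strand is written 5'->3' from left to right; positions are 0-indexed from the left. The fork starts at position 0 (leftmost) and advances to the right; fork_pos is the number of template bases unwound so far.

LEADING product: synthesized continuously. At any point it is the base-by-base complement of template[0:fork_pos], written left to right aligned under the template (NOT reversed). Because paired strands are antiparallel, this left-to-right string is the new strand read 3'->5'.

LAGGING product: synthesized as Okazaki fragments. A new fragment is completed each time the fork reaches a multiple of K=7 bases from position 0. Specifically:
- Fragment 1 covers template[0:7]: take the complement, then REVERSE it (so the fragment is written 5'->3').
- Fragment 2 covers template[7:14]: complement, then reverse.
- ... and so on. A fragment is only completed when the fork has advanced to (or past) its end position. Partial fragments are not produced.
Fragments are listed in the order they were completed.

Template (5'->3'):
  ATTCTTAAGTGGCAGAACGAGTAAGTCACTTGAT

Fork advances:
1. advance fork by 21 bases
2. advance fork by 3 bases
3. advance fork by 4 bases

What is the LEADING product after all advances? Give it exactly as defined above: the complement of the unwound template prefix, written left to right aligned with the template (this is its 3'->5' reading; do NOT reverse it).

Step 1: advance 21 -> fork_pos = 0 + 21 = 21.
Step 2: advance 3 -> fork_pos = 21 + 3 = 24.
Step 3: advance 4 -> fork_pos = 24 + 4 = 28.
Unwound prefix: template[0:28] = ATTCTTAAGTGGCAGAACGAGTAAGTCA
Complement it base by base (A<->T, C<->G), keeping left-to-right order:
  [0:5] ATTCT -> TAAGA
  [5:10] TAAGT -> ATTCA
  [10:15] GGCAG -> CCGTC
  [15:20] AACGA -> TTGCT
  [20:25] GTAAG -> CATTC
  [25:28] TCA -> AGT
Concatenate: TAAGAATTCACCGTCTTGCTCATTCAGT (length 28; written aligned with the template, i.e. 3'->5').

Answer: TAAGAATTCACCGTCTTGCTCATTCAGT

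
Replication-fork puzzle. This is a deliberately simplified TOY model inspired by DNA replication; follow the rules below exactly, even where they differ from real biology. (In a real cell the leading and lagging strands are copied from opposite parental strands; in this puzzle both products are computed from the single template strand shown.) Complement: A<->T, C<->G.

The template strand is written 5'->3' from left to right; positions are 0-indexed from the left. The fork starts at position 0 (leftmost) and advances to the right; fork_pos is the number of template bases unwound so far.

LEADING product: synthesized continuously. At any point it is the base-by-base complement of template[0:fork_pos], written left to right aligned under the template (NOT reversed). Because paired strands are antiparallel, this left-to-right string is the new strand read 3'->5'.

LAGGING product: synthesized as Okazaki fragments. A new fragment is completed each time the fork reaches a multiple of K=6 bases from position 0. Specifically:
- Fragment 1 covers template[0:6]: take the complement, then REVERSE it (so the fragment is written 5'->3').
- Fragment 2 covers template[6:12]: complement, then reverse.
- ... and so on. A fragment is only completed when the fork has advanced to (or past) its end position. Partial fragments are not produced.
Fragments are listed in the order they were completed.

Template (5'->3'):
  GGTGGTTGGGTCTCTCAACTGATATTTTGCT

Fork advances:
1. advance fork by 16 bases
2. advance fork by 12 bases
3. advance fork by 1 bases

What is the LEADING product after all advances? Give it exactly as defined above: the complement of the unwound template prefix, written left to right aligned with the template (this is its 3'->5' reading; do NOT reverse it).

Answer: CCACCAACCCAGAGAGTTGACTATAAAAC

Derivation:
Step 1: advance 16 -> fork_pos = 0 + 16 = 16.
Step 2: advance 12 -> fork_pos = 16 + 12 = 28.
Step 3: advance 1 -> fork_pos = 28 + 1 = 29.
Unwound prefix: template[0:29] = GGTGGTTGGGTCTCTCAACTGATATTTTG
Complement it base by base (A<->T, C<->G), keeping left-to-right order:
  [0:5] GGTGG -> CCACC
  [5:10] TTGGG -> AACCC
  [10:15] TCTCT -> AGAGA
  [15:20] CAACT -> GTTGA
  [20:25] GATAT -> CTATA
  [25:29] TTTG -> AAAC
Concatenate: CCACCAACCCAGAGAGTTGACTATAAAAC (length 29; written aligned with the template, i.e. 3'->5').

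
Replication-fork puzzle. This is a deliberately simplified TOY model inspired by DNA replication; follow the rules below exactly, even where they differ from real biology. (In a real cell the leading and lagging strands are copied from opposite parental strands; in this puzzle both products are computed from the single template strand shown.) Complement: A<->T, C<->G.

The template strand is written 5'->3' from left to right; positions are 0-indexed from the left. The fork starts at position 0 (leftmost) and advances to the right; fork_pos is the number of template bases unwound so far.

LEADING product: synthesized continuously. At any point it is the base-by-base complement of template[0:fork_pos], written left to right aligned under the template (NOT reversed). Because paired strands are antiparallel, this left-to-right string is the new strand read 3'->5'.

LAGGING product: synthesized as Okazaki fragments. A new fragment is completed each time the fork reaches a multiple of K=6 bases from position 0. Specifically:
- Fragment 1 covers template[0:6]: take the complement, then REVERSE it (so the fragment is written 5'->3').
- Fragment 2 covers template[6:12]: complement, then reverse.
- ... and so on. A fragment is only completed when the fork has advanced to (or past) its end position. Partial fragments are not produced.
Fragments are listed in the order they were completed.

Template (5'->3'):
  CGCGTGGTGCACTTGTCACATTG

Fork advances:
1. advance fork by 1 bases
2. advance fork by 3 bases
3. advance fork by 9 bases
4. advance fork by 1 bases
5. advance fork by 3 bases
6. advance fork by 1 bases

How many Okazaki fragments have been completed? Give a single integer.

Answer: 3

Derivation:
Step 1: advance 1 -> fork_pos = 0 + 1 = 1. Next multiple of 6 is 6 (not reached); still 0 fragment(s).
Step 2: advance 3 -> fork_pos = 1 + 3 = 4. Next multiple of 6 is 6 (not reached); still 0 fragment(s).
Step 3: advance 9 -> fork_pos = 4 + 9 = 13. Reached multiple(s) of 6: 6, 12 -> fragments 1-2 completed (2 total).
Step 4: advance 1 -> fork_pos = 13 + 1 = 14. Next multiple of 6 is 18 (not reached); still 2 fragment(s).
Step 5: advance 3 -> fork_pos = 14 + 3 = 17. Next multiple of 6 is 18 (not reached); still 2 fragment(s).
Step 6: advance 1 -> fork_pos = 17 + 1 = 18. Reached multiple(s) of 6: 18 -> fragment 3 completed (3 total).
Check: final fork_pos = 18; the multiples of 6 that are <= 18 are 6..18 -> 18 // 6 = 3 completed fragment(s).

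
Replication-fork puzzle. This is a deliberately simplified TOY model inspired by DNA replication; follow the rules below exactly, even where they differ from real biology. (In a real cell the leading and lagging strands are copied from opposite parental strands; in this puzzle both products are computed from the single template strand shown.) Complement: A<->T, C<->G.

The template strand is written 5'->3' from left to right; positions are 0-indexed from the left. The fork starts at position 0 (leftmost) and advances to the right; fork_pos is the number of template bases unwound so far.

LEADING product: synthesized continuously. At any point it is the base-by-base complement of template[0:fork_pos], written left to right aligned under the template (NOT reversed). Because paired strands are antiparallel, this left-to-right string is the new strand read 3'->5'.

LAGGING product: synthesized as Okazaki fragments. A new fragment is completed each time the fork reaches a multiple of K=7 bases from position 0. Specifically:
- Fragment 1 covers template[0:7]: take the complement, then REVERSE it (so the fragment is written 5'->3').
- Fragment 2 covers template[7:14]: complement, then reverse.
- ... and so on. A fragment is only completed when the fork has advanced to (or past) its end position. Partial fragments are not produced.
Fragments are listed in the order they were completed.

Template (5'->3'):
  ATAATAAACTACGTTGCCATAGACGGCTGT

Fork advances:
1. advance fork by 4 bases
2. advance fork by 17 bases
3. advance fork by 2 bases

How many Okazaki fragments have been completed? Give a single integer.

Answer: 3

Derivation:
Step 1: advance 4 -> fork_pos = 0 + 4 = 4. Next multiple of 7 is 7 (not reached); still 0 fragment(s).
Step 2: advance 17 -> fork_pos = 4 + 17 = 21. Reached multiple(s) of 7: 7, 14, 21 -> fragments 1-3 completed (3 total).
Step 3: advance 2 -> fork_pos = 21 + 2 = 23. Next multiple of 7 is 28 (not reached); still 3 fragment(s).
Check: final fork_pos = 23; the multiples of 7 that are <= 23 are 7..21 -> 23 // 7 = 3 completed fragment(s).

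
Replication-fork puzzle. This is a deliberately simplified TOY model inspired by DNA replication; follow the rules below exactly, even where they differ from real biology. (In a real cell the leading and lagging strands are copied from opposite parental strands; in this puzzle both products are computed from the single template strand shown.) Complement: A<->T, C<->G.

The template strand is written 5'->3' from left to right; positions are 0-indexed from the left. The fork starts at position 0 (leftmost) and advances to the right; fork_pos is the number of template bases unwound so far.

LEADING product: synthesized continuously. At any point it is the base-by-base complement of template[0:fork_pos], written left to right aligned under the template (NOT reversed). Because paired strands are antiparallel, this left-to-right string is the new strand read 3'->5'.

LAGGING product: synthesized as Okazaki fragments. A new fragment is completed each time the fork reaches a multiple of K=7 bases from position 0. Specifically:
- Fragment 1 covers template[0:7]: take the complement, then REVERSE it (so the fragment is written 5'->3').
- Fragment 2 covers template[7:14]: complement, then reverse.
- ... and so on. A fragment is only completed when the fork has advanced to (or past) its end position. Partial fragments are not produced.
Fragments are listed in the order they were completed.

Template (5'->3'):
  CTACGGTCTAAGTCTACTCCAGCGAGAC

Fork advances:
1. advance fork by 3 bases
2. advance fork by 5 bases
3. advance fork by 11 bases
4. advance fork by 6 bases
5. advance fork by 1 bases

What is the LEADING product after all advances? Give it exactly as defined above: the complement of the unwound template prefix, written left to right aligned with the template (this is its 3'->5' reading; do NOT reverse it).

Answer: GATGCCAGATTCAGATGAGGTCGCTC

Derivation:
Step 1: advance 3 -> fork_pos = 0 + 3 = 3.
Step 2: advance 5 -> fork_pos = 3 + 5 = 8.
Step 3: advance 11 -> fork_pos = 8 + 11 = 19.
Step 4: advance 6 -> fork_pos = 19 + 6 = 25.
Step 5: advance 1 -> fork_pos = 25 + 1 = 26.
Unwound prefix: template[0:26] = CTACGGTCTAAGTCTACTCCAGCGAG
Complement it base by base (A<->T, C<->G), keeping left-to-right order:
  [0:5] CTACG -> GATGC
  [5:10] GTCTA -> CAGAT
  [10:15] AGTCT -> TCAGA
  [15:20] ACTCC -> TGAGG
  [20:25] AGCGA -> TCGCT
  [25:26] G -> C
Concatenate: GATGCCAGATTCAGATGAGGTCGCTC (length 26; written aligned with the template, i.e. 3'->5').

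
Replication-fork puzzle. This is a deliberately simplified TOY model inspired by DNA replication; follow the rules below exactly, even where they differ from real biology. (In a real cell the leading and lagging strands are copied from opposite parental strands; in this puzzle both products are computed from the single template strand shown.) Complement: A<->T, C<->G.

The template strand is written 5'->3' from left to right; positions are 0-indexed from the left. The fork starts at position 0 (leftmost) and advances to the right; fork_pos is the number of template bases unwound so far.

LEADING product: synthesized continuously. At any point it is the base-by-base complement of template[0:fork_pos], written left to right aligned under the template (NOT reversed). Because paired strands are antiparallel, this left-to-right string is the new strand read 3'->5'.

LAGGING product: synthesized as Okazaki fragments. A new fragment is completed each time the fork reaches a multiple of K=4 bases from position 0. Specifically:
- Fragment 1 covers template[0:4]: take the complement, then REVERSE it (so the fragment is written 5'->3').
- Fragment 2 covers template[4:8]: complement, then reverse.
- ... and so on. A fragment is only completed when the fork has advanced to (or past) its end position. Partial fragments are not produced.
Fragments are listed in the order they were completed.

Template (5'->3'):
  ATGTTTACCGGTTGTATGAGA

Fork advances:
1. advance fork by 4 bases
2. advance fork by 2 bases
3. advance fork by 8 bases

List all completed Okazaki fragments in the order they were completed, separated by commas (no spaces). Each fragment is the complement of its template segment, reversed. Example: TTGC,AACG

Step 1: advance 4 -> fork_pos = 0 + 4 = 4. Reached multiple(s) of 4: 4 -> fragment 1 completed (1 total).
Step 2: advance 2 -> fork_pos = 4 + 2 = 6. Next multiple of 4 is 8 (not reached); still 1 fragment(s).
Step 3: advance 8 -> fork_pos = 6 + 8 = 14. Reached multiple(s) of 4: 8, 12 -> fragments 2-3 completed (3 total).
Final fork_pos = 14, so 3 fragment(s) are complete. Build each: template segment -> complement -> reverse.
Fragment 1: template[0:4] = ATGT -> complement TACA -> reversed ACAT
Fragment 2: template[4:8] = TTAC -> complement AATG -> reversed GTAA
Fragment 3: template[8:12] = CGGT -> complement GCCA -> reversed ACCG

Answer: ACAT,GTAA,ACCG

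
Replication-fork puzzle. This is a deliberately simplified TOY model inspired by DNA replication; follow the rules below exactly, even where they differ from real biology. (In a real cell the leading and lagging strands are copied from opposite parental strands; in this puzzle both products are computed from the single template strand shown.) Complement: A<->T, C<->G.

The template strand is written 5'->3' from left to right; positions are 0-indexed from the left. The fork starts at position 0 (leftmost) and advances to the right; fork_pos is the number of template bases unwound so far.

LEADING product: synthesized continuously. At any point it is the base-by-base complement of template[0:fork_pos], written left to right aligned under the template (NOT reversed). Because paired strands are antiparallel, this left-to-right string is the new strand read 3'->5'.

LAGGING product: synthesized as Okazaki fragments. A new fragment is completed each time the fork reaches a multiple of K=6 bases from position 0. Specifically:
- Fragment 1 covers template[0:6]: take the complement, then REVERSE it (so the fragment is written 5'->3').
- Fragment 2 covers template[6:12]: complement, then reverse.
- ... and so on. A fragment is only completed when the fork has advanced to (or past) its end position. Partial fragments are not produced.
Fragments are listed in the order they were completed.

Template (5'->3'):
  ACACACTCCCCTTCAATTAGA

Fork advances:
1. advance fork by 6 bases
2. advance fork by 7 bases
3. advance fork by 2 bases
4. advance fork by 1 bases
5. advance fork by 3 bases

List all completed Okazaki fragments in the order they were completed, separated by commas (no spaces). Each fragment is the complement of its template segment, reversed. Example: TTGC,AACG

Answer: GTGTGT,AGGGGA,AATTGA

Derivation:
Step 1: advance 6 -> fork_pos = 0 + 6 = 6. Reached multiple(s) of 6: 6 -> fragment 1 completed (1 total).
Step 2: advance 7 -> fork_pos = 6 + 7 = 13. Reached multiple(s) of 6: 12 -> fragment 2 completed (2 total).
Step 3: advance 2 -> fork_pos = 13 + 2 = 15. Next multiple of 6 is 18 (not reached); still 2 fragment(s).
Step 4: advance 1 -> fork_pos = 15 + 1 = 16. Next multiple of 6 is 18 (not reached); still 2 fragment(s).
Step 5: advance 3 -> fork_pos = 16 + 3 = 19. Reached multiple(s) of 6: 18 -> fragment 3 completed (3 total).
Final fork_pos = 19, so 3 fragment(s) are complete. Build each: template segment -> complement -> reverse.
Fragment 1: template[0:6] = ACACAC -> complement TGTGTG -> reversed GTGTGT
Fragment 2: template[6:12] = TCCCCT -> complement AGGGGA -> reversed AGGGGA
Fragment 3: template[12:18] = TCAATT -> complement AGTTAA -> reversed AATTGA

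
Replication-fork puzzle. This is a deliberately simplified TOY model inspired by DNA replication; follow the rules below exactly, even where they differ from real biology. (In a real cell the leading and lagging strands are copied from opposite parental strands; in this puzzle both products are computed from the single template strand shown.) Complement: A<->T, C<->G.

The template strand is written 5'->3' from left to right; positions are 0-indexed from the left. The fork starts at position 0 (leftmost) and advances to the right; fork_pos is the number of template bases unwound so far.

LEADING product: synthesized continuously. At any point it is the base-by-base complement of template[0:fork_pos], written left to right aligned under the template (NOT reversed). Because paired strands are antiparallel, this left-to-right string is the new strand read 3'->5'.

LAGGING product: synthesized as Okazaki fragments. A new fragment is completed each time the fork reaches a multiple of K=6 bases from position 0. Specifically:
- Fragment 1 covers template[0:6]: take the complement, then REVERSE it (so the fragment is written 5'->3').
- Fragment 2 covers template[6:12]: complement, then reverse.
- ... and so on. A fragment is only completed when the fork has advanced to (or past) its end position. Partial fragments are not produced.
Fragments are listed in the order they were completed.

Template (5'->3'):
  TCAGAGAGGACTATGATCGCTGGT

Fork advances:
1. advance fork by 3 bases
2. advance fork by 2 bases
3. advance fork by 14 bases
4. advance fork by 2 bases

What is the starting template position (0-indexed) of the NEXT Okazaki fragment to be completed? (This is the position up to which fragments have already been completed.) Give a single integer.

Step 1: advance 3 -> fork_pos = 0 + 3 = 3. Next multiple of 6 is 6 (not reached); still 0 fragment(s).
Step 2: advance 2 -> fork_pos = 3 + 2 = 5. Next multiple of 6 is 6 (not reached); still 0 fragment(s).
Step 3: advance 14 -> fork_pos = 5 + 14 = 19. Reached multiple(s) of 6: 6, 12, 18 -> fragments 1-3 completed (3 total).
Step 4: advance 2 -> fork_pos = 19 + 2 = 21. Next multiple of 6 is 24 (not reached); still 3 fragment(s).
3 fragment(s) completed, covering template[0:18] (3 x 6 = 18). The next fragment, fragment 4, covers template[18:24], so it starts at position 18.

Answer: 18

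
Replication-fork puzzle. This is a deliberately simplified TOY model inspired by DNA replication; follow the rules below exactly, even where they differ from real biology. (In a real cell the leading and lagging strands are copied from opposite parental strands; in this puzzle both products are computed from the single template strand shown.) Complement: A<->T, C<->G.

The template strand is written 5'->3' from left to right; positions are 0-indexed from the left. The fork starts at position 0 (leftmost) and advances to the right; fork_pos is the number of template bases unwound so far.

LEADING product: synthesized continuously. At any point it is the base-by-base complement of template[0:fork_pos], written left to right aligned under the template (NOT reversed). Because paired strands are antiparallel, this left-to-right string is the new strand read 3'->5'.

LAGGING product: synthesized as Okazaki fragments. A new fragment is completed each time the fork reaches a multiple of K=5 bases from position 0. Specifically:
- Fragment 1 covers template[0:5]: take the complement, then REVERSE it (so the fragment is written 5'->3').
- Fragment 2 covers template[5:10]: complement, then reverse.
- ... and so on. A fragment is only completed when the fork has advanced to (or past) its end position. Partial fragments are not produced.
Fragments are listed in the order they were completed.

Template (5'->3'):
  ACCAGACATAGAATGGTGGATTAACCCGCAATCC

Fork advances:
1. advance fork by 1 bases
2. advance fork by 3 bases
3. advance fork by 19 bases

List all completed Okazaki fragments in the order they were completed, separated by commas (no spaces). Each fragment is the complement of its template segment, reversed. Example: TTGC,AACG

Step 1: advance 1 -> fork_pos = 0 + 1 = 1. Next multiple of 5 is 5 (not reached); still 0 fragment(s).
Step 2: advance 3 -> fork_pos = 1 + 3 = 4. Next multiple of 5 is 5 (not reached); still 0 fragment(s).
Step 3: advance 19 -> fork_pos = 4 + 19 = 23. Reached multiple(s) of 5: 5, 10, 15, 20 -> fragments 1-4 completed (4 total).
Final fork_pos = 23, so 4 fragment(s) are complete. Build each: template segment -> complement -> reverse.
Fragment 1: template[0:5] = ACCAG -> complement TGGTC -> reversed CTGGT
Fragment 2: template[5:10] = ACATA -> complement TGTAT -> reversed TATGT
Fragment 3: template[10:15] = GAATG -> complement CTTAC -> reversed CATTC
Fragment 4: template[15:20] = GTGGA -> complement CACCT -> reversed TCCAC

Answer: CTGGT,TATGT,CATTC,TCCAC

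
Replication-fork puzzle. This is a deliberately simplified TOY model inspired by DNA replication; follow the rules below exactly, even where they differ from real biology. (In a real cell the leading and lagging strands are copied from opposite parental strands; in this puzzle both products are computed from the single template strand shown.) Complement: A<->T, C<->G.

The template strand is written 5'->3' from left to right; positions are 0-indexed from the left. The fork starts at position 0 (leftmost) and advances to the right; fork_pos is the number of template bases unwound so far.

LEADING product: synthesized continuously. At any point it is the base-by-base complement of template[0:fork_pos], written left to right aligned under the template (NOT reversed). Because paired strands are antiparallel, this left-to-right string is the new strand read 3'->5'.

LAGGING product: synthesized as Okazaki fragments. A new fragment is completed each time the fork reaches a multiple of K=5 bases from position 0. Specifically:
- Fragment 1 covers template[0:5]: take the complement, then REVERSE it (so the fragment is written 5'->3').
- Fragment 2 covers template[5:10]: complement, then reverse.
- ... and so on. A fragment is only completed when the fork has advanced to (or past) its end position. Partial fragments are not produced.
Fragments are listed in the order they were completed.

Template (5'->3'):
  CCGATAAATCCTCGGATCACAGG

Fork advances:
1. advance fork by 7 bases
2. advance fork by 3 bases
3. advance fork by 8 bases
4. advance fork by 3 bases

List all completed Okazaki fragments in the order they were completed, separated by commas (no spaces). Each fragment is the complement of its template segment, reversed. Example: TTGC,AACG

Answer: ATCGG,GATTT,CCGAG,GTGAT

Derivation:
Step 1: advance 7 -> fork_pos = 0 + 7 = 7. Reached multiple(s) of 5: 5 -> fragment 1 completed (1 total).
Step 2: advance 3 -> fork_pos = 7 + 3 = 10. Reached multiple(s) of 5: 10 -> fragment 2 completed (2 total).
Step 3: advance 8 -> fork_pos = 10 + 8 = 18. Reached multiple(s) of 5: 15 -> fragment 3 completed (3 total).
Step 4: advance 3 -> fork_pos = 18 + 3 = 21. Reached multiple(s) of 5: 20 -> fragment 4 completed (4 total).
Final fork_pos = 21, so 4 fragment(s) are complete. Build each: template segment -> complement -> reverse.
Fragment 1: template[0:5] = CCGAT -> complement GGCTA -> reversed ATCGG
Fragment 2: template[5:10] = AAATC -> complement TTTAG -> reversed GATTT
Fragment 3: template[10:15] = CTCGG -> complement GAGCC -> reversed CCGAG
Fragment 4: template[15:20] = ATCAC -> complement TAGTG -> reversed GTGAT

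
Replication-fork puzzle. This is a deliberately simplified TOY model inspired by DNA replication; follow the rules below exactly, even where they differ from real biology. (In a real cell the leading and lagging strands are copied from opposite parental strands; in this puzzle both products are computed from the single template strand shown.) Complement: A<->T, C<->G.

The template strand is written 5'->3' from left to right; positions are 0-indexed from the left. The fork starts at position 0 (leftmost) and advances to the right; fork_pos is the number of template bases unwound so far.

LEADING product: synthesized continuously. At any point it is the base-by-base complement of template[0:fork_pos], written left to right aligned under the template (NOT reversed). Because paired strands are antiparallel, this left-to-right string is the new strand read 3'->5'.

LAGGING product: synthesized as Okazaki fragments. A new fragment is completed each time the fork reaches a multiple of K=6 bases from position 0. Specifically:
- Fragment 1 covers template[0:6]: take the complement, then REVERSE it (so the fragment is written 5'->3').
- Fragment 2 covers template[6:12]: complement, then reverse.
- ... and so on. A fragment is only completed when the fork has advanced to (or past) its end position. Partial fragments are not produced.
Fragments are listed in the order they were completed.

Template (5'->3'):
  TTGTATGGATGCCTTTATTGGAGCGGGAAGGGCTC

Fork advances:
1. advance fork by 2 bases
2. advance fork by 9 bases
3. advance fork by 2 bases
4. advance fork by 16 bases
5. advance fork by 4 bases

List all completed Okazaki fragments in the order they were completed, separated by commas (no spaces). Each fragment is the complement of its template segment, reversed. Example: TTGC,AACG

Step 1: advance 2 -> fork_pos = 0 + 2 = 2. Next multiple of 6 is 6 (not reached); still 0 fragment(s).
Step 2: advance 9 -> fork_pos = 2 + 9 = 11. Reached multiple(s) of 6: 6 -> fragment 1 completed (1 total).
Step 3: advance 2 -> fork_pos = 11 + 2 = 13. Reached multiple(s) of 6: 12 -> fragment 2 completed (2 total).
Step 4: advance 16 -> fork_pos = 13 + 16 = 29. Reached multiple(s) of 6: 18, 24 -> fragments 3-4 completed (4 total).
Step 5: advance 4 -> fork_pos = 29 + 4 = 33. Reached multiple(s) of 6: 30 -> fragment 5 completed (5 total).
Final fork_pos = 33, so 5 fragment(s) are complete. Build each: template segment -> complement -> reverse.
Fragment 1: template[0:6] = TTGTAT -> complement AACATA -> reversed ATACAA
Fragment 2: template[6:12] = GGATGC -> complement CCTACG -> reversed GCATCC
Fragment 3: template[12:18] = CTTTAT -> complement GAAATA -> reversed ATAAAG
Fragment 4: template[18:24] = TGGAGC -> complement ACCTCG -> reversed GCTCCA
Fragment 5: template[24:30] = GGGAAG -> complement CCCTTC -> reversed CTTCCC

Answer: ATACAA,GCATCC,ATAAAG,GCTCCA,CTTCCC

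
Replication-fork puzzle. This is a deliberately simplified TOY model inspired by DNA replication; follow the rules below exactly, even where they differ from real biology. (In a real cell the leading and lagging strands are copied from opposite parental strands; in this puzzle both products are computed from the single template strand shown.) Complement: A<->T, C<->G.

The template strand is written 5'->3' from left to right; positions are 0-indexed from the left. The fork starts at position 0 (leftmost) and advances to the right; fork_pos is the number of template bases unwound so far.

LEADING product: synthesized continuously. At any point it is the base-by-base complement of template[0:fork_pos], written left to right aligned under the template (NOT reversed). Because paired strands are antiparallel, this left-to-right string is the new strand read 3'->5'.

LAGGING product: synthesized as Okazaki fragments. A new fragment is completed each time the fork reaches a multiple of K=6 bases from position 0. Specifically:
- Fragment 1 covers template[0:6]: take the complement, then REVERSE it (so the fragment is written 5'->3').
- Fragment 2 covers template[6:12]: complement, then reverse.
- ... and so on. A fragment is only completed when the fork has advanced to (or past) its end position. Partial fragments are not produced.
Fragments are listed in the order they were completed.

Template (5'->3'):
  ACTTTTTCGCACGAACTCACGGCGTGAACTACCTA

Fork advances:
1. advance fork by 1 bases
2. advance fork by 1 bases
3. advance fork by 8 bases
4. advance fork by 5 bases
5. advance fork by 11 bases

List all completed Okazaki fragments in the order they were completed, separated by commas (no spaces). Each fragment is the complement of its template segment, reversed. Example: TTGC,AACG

Answer: AAAAGT,GTGCGA,GAGTTC,CGCCGT

Derivation:
Step 1: advance 1 -> fork_pos = 0 + 1 = 1. Next multiple of 6 is 6 (not reached); still 0 fragment(s).
Step 2: advance 1 -> fork_pos = 1 + 1 = 2. Next multiple of 6 is 6 (not reached); still 0 fragment(s).
Step 3: advance 8 -> fork_pos = 2 + 8 = 10. Reached multiple(s) of 6: 6 -> fragment 1 completed (1 total).
Step 4: advance 5 -> fork_pos = 10 + 5 = 15. Reached multiple(s) of 6: 12 -> fragment 2 completed (2 total).
Step 5: advance 11 -> fork_pos = 15 + 11 = 26. Reached multiple(s) of 6: 18, 24 -> fragments 3-4 completed (4 total).
Final fork_pos = 26, so 4 fragment(s) are complete. Build each: template segment -> complement -> reverse.
Fragment 1: template[0:6] = ACTTTT -> complement TGAAAA -> reversed AAAAGT
Fragment 2: template[6:12] = TCGCAC -> complement AGCGTG -> reversed GTGCGA
Fragment 3: template[12:18] = GAACTC -> complement CTTGAG -> reversed GAGTTC
Fragment 4: template[18:24] = ACGGCG -> complement TGCCGC -> reversed CGCCGT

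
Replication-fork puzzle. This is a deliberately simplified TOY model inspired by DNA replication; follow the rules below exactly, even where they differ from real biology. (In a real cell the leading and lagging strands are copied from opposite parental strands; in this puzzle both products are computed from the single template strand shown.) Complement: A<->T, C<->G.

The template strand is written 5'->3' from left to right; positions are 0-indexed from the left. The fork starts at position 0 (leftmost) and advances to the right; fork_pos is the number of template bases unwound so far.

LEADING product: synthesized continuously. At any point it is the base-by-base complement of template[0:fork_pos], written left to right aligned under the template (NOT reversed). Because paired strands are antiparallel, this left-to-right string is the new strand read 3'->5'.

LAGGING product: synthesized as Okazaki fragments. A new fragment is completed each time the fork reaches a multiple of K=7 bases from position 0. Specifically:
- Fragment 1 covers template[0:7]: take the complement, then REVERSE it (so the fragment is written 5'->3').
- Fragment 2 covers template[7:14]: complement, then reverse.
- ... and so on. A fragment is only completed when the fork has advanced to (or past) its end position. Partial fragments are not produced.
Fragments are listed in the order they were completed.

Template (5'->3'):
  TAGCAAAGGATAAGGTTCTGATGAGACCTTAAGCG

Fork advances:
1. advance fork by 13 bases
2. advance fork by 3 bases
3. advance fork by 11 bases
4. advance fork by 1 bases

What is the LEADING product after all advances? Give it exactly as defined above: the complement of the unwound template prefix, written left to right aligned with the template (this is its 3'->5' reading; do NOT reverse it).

Answer: ATCGTTTCCTATTCCAAGACTACTCTGG

Derivation:
Step 1: advance 13 -> fork_pos = 0 + 13 = 13.
Step 2: advance 3 -> fork_pos = 13 + 3 = 16.
Step 3: advance 11 -> fork_pos = 16 + 11 = 27.
Step 4: advance 1 -> fork_pos = 27 + 1 = 28.
Unwound prefix: template[0:28] = TAGCAAAGGATAAGGTTCTGATGAGACC
Complement it base by base (A<->T, C<->G), keeping left-to-right order:
  [0:5] TAGCA -> ATCGT
  [5:10] AAGGA -> TTCCT
  [10:15] TAAGG -> ATTCC
  [15:20] TTCTG -> AAGAC
  [20:25] ATGAG -> TACTC
  [25:28] ACC -> TGG
Concatenate: ATCGTTTCCTATTCCAAGACTACTCTGG (length 28; written aligned with the template, i.e. 3'->5').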